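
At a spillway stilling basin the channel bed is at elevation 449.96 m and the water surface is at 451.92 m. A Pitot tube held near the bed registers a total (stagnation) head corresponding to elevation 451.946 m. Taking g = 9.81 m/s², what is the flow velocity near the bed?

Near the bed, under hydrostatic conditions, the piezometric head (z + ψ) equals the free-surface elevation, 451.92 m.
Velocity head = total − piezometric = 451.946 − 451.92 = 0.026 m.
v = √(2g·h_v) = √(2 × 9.81 × 0.026) = 0.714 m/s.

v ≈ 0.714 m/s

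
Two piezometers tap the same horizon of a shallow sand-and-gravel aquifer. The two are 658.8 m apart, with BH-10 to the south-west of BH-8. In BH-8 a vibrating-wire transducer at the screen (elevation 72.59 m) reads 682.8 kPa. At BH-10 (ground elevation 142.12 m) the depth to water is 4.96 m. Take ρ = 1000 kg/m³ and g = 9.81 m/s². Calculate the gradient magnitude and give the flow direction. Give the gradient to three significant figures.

i ≈ 0.00764; groundwater flows toward the south-west

Pressure head at BH-8: ψ = P/(ρg) = 682.8×1000 / (1000 × 9.81) = 69.60 m.
Total head at BH-8: h = z + ψ = 72.59 + 69.60 = 142.19 m.
Total head at BH-10: h = 142.12 − 4.96 = 137.16 m.
Head difference: h(BH-8) − h(BH-10) = 142.19 − 137.16 = 5.03 m.
Hydraulic gradient: i = |Δh| / L = 5.03 / 658.8 = 0.00764.
Flow is from higher to lower head: from BH-8 toward BH-10, i.e. toward the south-west.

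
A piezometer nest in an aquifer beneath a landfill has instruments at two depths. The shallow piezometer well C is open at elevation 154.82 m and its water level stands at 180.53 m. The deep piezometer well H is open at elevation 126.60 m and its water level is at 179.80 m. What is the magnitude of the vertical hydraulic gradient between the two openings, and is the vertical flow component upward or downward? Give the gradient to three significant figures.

Total head at well C: h = 180.53 m (water level in the standpipe).
Total head at well H: h = 179.80 m.
Δh = h(well C) − h(well H) = 180.53 − 179.80 = 0.73 m.
Vertical separation Δz = 154.82 − 126.60 = 28.22 m.
|i_v| = |Δh| / Δz = 0.73 / 28.22 = 0.0259.
Head is higher in the shallow piezometer, so vertical flow is downward (recharge condition).

|i_v| ≈ 0.0259; vertical flow is downward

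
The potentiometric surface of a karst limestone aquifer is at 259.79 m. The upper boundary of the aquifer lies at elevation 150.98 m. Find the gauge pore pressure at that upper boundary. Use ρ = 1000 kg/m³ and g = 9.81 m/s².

P ≈ 1070 kPa

Pressure head at the aquifer top: ψ = h − z = 259.79 − 150.98 = 108.81 m.
P = ρgψ = 1000 × 9.81 × 108.81 = 1067426 Pa ≈ 1070 kPa.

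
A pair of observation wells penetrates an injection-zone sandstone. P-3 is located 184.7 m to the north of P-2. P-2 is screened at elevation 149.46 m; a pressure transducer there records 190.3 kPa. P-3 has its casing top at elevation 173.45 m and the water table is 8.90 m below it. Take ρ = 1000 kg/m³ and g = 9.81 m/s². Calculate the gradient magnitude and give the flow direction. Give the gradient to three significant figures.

Pressure head at P-2: ψ = P/(ρg) = 190.3×1000 / (1000 × 9.81) = 19.40 m.
Total head at P-2: h = z + ψ = 149.46 + 19.40 = 168.86 m.
Total head at P-3: h = 173.45 − 8.90 = 164.55 m.
Head difference: h(P-2) − h(P-3) = 168.86 − 164.55 = 4.31 m.
Hydraulic gradient: i = |Δh| / L = 4.31 / 184.7 = 0.0233.
Flow is from higher to lower head: from P-2 toward P-3, i.e. toward the north.

i ≈ 0.0233; groundwater flows toward the north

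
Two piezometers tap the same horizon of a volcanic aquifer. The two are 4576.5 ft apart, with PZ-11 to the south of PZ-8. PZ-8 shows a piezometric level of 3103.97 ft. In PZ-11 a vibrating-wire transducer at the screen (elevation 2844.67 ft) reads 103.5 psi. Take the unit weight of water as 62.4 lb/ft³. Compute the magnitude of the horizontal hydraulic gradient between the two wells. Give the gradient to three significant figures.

Total head at PZ-8: h = 3103.97 ft (water level in the piezometer is the total head).
Pressure head at PZ-11: ψ = 144·P/γ = 144 × 103.5 / 62.4 = 238.85 ft.
Total head at PZ-11: h = z + ψ = 2844.67 + 238.85 = 3083.52 ft.
Head difference: h(PZ-8) − h(PZ-11) = 3103.97 − 3083.52 = 20.45 ft.
Hydraulic gradient: i = |Δh| / L = 20.45 / 4576.5 = 0.00447.

i ≈ 0.00447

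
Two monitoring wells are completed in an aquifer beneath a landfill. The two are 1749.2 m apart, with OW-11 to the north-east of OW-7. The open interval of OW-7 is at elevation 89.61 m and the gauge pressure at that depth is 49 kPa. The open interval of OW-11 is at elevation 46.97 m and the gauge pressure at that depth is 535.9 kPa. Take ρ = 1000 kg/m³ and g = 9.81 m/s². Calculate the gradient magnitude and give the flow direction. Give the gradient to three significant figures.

i ≈ 0.00400; groundwater flows toward the south-west

Pressure head at OW-7: ψ = P/(ρg) = 49×1000 / (1000 × 9.81) = 4.99 m.
Total head at OW-7: h = z + ψ = 89.61 + 4.99 = 94.60 m.
Pressure head at OW-11: ψ = P/(ρg) = 535.9×1000 / (1000 × 9.81) = 54.63 m.
Total head at OW-11: h = z + ψ = 46.97 + 54.63 = 101.60 m.
Head difference: h(OW-7) − h(OW-11) = 94.60 − 101.60 = -7.00 m.
Hydraulic gradient: i = |Δh| / L = 7.00 / 1749.2 = 0.00400.
Flow is from higher to lower head: from OW-11 toward OW-7, i.e. toward the south-west.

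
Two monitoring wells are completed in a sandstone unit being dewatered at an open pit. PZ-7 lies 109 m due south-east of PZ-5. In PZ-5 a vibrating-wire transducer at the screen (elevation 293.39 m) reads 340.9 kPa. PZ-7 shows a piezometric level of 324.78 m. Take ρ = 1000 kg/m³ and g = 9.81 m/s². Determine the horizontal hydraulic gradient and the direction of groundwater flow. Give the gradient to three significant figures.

i ≈ 0.0308; groundwater flows toward the south-east

Pressure head at PZ-5: ψ = P/(ρg) = 340.9×1000 / (1000 × 9.81) = 34.75 m.
Total head at PZ-5: h = z + ψ = 293.39 + 34.75 = 328.14 m.
Total head at PZ-7: h = 324.78 m (water level in the piezometer is the total head).
Head difference: h(PZ-5) − h(PZ-7) = 328.14 − 324.78 = 3.36 m.
Hydraulic gradient: i = |Δh| / L = 3.36 / 109 = 0.0308.
Flow is from higher to lower head: from PZ-5 toward PZ-7, i.e. toward the south-east.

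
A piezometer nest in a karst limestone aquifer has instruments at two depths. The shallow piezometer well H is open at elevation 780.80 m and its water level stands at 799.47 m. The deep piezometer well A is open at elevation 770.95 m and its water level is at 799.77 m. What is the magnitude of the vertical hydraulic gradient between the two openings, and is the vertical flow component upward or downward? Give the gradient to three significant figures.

Total head at well H: h = 799.47 m (water level in the standpipe).
Total head at well A: h = 799.77 m.
Δh = h(well H) − h(well A) = 799.47 − 799.77 = -0.30 m.
Vertical separation Δz = 780.80 − 770.95 = 9.85 m.
|i_v| = |Δh| / Δz = 0.30 / 9.85 = 0.0305.
Head is higher in the deep piezometer, so vertical flow is upward (discharge condition).

|i_v| ≈ 0.0305; vertical flow is upward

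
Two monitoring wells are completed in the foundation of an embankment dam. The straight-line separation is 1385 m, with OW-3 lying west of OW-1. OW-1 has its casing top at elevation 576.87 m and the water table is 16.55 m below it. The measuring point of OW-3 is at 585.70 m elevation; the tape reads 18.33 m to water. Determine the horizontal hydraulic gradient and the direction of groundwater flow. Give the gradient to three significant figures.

Total head at OW-1: h = 576.87 − 16.55 = 560.32 m.
Total head at OW-3: h = 585.70 − 18.33 = 567.37 m.
Head difference: h(OW-1) − h(OW-3) = 560.32 − 567.37 = -7.05 m.
Hydraulic gradient: i = |Δh| / L = 7.05 / 1385 = 0.00509.
Flow is from higher to lower head: from OW-3 toward OW-1, i.e. toward the east.

i ≈ 0.00509; groundwater flows toward the east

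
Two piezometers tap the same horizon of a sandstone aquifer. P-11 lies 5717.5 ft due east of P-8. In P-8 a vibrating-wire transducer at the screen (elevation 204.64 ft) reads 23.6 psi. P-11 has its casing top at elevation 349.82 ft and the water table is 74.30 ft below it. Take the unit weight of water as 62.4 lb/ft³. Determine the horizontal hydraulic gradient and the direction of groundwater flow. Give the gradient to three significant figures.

Pressure head at P-8: ψ = 144·P/γ = 144 × 23.6 / 62.4 = 54.46 ft.
Total head at P-8: h = z + ψ = 204.64 + 54.46 = 259.10 ft.
Total head at P-11: h = 349.82 − 74.30 = 275.52 ft.
Head difference: h(P-8) − h(P-11) = 259.10 − 275.52 = -16.42 ft.
Hydraulic gradient: i = |Δh| / L = 16.42 / 5717.5 = 0.00287.
Flow is from higher to lower head: from P-11 toward P-8, i.e. toward the west.

i ≈ 0.00287; groundwater flows toward the west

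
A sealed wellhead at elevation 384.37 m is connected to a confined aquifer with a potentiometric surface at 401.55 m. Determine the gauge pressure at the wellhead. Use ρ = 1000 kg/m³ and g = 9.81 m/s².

P ≈ 169 kPa

Head above the cap: Δh = 401.55 − 384.37 = 17.18 m.
P = ρgΔh = 1000 × 9.81 × 17.18 = 168536 Pa ≈ 169 kPa.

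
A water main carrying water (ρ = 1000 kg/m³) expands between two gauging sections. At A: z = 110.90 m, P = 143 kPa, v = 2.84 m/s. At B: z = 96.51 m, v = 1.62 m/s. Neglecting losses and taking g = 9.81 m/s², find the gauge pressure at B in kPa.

Pressure head at A: ψ₁ = P₁/(ρg) = 143×1000 / (1000 × 9.81) = 14.58 m.
Velocity heads: v₁²/2g = 2.84²/19.62 = 0.411 m; v₂²/2g = 1.62²/19.62 = 0.134 m.
Total head H = z₁ + ψ₁ + v₁²/2g = 110.90 + 14.58 + 0.411 = 125.89 m.
ψ₂ = H − z₂ − v₂²/2g = 125.89 − 96.51 − 0.134 = 29.25 m.
P₂ = ρgψ₂ = 1000 × 9.81 × 29.25 ≈ 287 kPa.

P₂ ≈ 287 kPa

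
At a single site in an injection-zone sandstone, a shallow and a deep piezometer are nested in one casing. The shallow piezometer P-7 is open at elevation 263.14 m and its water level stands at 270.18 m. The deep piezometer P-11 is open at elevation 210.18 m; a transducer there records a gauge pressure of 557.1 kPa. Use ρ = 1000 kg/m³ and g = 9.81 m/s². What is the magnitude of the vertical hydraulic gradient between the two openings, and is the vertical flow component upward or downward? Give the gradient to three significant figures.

|i_v| ≈ 0.0606; vertical flow is downward

Total head at P-7: h = 270.18 m (water level in the standpipe).
Pressure head at P-11: ψ = P/(ρg) = 557.1×1000 / (1000 × 9.81) = 56.79 m.
Total head at P-11: h = z + ψ = 210.18 + 56.79 = 266.97 m.
Δh = h(P-7) − h(P-11) = 270.18 − 266.97 = 3.21 m.
Vertical separation Δz = 263.14 − 210.18 = 52.96 m.
|i_v| = |Δh| / Δz = 3.21 / 52.96 = 0.0606.
Head is higher in the shallow piezometer, so vertical flow is downward (recharge condition).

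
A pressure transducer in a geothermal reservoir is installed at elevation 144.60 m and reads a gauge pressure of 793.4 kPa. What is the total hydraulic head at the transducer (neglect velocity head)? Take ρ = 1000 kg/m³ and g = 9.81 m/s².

h ≈ 225.48 m

ψ = P/(ρg) = 793.4×1000 / (1000 × 9.81) = 80.88 m.
h = z + ψ = 144.60 + 80.88 = 225.48 m.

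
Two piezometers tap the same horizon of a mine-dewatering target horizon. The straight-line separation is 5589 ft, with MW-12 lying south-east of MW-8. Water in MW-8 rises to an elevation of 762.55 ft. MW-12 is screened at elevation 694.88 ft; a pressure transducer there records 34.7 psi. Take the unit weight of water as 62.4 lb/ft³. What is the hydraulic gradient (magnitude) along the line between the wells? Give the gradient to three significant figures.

i ≈ 0.00222

Total head at MW-8: h = 762.55 ft (water level in the piezometer is the total head).
Pressure head at MW-12: ψ = 144·P/γ = 144 × 34.7 / 62.4 = 80.08 ft.
Total head at MW-12: h = z + ψ = 694.88 + 80.08 = 774.96 ft.
Head difference: h(MW-8) − h(MW-12) = 762.55 − 774.96 = -12.41 ft.
Hydraulic gradient: i = |Δh| / L = 12.41 / 5589 = 0.00222.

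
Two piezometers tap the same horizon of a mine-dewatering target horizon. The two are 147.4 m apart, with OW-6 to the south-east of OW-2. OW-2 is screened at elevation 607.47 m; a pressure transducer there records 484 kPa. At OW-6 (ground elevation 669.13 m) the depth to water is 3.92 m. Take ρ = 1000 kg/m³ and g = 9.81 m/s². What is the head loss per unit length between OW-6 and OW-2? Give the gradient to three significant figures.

i ≈ 0.0570 m/m

Pressure head at OW-2: ψ = P/(ρg) = 484×1000 / (1000 × 9.81) = 49.34 m.
Total head at OW-2: h = z + ψ = 607.47 + 49.34 = 656.81 m.
Total head at OW-6: h = 669.13 − 3.92 = 665.21 m.
Head difference: h(OW-2) − h(OW-6) = 656.81 − 665.21 = -8.40 m.
Hydraulic gradient: i = |Δh| / L = 8.40 / 147.4 = 0.0570.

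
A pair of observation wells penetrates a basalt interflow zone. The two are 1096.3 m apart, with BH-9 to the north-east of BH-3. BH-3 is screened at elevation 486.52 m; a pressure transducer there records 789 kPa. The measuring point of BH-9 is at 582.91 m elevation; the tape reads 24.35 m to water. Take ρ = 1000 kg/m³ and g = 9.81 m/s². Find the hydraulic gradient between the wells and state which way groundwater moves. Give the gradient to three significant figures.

i ≈ 0.00765; groundwater flows toward the north-east

Pressure head at BH-3: ψ = P/(ρg) = 789×1000 / (1000 × 9.81) = 80.43 m.
Total head at BH-3: h = z + ψ = 486.52 + 80.43 = 566.95 m.
Total head at BH-9: h = 582.91 − 24.35 = 558.56 m.
Head difference: h(BH-3) − h(BH-9) = 566.95 − 558.56 = 8.39 m.
Hydraulic gradient: i = |Δh| / L = 8.39 / 1096.3 = 0.00765.
Flow is from higher to lower head: from BH-3 toward BH-9, i.e. toward the north-east.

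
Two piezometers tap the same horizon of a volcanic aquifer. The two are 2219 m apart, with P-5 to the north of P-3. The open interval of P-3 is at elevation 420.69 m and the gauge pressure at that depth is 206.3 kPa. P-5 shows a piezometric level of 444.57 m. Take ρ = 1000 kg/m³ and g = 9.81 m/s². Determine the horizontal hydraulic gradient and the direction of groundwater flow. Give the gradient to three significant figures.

Pressure head at P-3: ψ = P/(ρg) = 206.3×1000 / (1000 × 9.81) = 21.03 m.
Total head at P-3: h = z + ψ = 420.69 + 21.03 = 441.72 m.
Total head at P-5: h = 444.57 m (water level in the piezometer is the total head).
Head difference: h(P-3) − h(P-5) = 441.72 − 444.57 = -2.85 m.
Hydraulic gradient: i = |Δh| / L = 2.85 / 2219 = 0.00128.
Flow is from higher to lower head: from P-5 toward P-3, i.e. toward the south.

i ≈ 0.00128; groundwater flows toward the south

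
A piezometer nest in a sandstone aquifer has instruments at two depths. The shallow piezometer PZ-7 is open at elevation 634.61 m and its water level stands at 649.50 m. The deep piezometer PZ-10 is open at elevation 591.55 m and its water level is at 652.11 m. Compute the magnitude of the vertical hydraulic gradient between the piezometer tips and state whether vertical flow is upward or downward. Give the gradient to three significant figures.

Total head at PZ-7: h = 649.50 m (water level in the standpipe).
Total head at PZ-10: h = 652.11 m.
Δh = h(PZ-7) − h(PZ-10) = 649.50 − 652.11 = -2.61 m.
Vertical separation Δz = 634.61 − 591.55 = 43.06 m.
|i_v| = |Δh| / Δz = 2.61 / 43.06 = 0.0606.
Head is higher in the deep piezometer, so vertical flow is upward (discharge condition).

|i_v| ≈ 0.0606; vertical flow is upward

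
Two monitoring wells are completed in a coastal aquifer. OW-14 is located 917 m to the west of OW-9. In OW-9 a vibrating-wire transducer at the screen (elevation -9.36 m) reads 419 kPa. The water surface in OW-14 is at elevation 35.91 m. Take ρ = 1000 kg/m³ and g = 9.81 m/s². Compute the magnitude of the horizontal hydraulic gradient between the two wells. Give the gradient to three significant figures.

Pressure head at OW-9: ψ = P/(ρg) = 419×1000 / (1000 × 9.81) = 42.71 m.
Total head at OW-9: h = z + ψ = -9.36 + 42.71 = 33.35 m.
Total head at OW-14: h = 35.91 m (water level in the piezometer is the total head).
Head difference: h(OW-9) − h(OW-14) = 33.35 − 35.91 = -2.56 m.
Hydraulic gradient: i = |Δh| / L = 2.56 / 917 = 0.00279.

i ≈ 0.00279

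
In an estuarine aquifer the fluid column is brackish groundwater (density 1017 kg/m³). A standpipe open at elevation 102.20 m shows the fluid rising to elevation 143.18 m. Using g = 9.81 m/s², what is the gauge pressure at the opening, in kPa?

P ≈ 409 kPa

Pressure head ψ = h − z = 143.18 − 102.20 = 40.98 m.
P = ρgψ = 1017 × 9.81 × 40.98 = 408848 Pa ≈ 409 kPa.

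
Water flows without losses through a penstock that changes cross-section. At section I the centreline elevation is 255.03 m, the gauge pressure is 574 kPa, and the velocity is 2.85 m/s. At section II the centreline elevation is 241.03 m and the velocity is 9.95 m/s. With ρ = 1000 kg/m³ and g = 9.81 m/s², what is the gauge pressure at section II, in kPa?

Pressure head at I: ψ₁ = P₁/(ρg) = 574×1000 / (1000 × 9.81) = 58.51 m.
Velocity heads: v₁²/2g = 2.85²/19.62 = 0.414 m; v₂²/2g = 9.95²/19.62 = 5.046 m.
Total head H = z₁ + ψ₁ + v₁²/2g = 255.03 + 58.51 + 0.414 = 313.95 m.
ψ₂ = H − z₂ − v₂²/2g = 313.95 − 241.03 − 5.046 = 67.87 m.
P₂ = ρgψ₂ = 1000 × 9.81 × 67.87 ≈ 666 kPa.

P₂ ≈ 666 kPa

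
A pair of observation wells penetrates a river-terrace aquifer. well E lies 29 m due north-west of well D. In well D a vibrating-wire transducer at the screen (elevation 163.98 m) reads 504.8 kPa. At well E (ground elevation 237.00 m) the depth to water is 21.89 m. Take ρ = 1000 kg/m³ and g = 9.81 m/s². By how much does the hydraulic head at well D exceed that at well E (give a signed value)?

Δh ≈ 0.33 m

Pressure head at well D: ψ = P/(ρg) = 504.8×1000 / (1000 × 9.81) = 51.46 m.
Total head at well D: h = z + ψ = 163.98 + 51.46 = 215.44 m.
Total head at well E: h = 237.00 − 21.89 = 215.11 m.
Head difference: h(well D) − h(well E) = 215.44 − 215.11 = 0.33 m.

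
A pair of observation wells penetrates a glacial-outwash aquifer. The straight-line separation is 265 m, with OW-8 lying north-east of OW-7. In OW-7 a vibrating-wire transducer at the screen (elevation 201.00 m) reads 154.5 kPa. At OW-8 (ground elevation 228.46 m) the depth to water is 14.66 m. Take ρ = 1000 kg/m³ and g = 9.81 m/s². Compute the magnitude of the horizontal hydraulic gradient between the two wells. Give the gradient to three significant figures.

i ≈ 0.0111

Pressure head at OW-7: ψ = P/(ρg) = 154.5×1000 / (1000 × 9.81) = 15.75 m.
Total head at OW-7: h = z + ψ = 201.00 + 15.75 = 216.75 m.
Total head at OW-8: h = 228.46 − 14.66 = 213.80 m.
Head difference: h(OW-7) − h(OW-8) = 216.75 − 213.80 = 2.95 m.
Hydraulic gradient: i = |Δh| / L = 2.95 / 265 = 0.0111.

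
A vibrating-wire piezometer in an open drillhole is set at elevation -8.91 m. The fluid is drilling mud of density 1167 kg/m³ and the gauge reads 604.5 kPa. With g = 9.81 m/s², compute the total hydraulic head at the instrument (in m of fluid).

ψ = P/(ρg) = 604.5×1000 / (1167 × 9.81) = 52.80 m.
h = z + ψ = -8.91 + 52.80 = 43.89 m.

h ≈ 43.89 m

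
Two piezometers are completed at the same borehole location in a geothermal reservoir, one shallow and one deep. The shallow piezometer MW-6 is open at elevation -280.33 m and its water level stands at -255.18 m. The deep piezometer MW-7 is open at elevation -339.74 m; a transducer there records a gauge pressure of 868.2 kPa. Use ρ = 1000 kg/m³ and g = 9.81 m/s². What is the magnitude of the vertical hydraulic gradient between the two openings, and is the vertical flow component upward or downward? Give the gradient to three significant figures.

Total head at MW-6: h = -255.18 m (water level in the standpipe).
Pressure head at MW-7: ψ = P/(ρg) = 868.2×1000 / (1000 × 9.81) = 88.50 m.
Total head at MW-7: h = z + ψ = -339.74 + 88.50 = -251.24 m.
Δh = h(MW-6) − h(MW-7) = -255.18 − (-251.24) = -3.94 m.
Vertical separation Δz = -280.33 − (-339.74) = 59.41 m.
|i_v| = |Δh| / Δz = 3.94 / 59.41 = 0.0663.
Head is higher in the deep piezometer, so vertical flow is upward (discharge condition).

|i_v| ≈ 0.0663; vertical flow is upward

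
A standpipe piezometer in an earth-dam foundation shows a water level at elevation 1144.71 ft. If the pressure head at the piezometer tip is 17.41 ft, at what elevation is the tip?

z = h − ψ = 1144.71 − 17.41 = 1127.30 ft.

z ≈ 1127.30 ft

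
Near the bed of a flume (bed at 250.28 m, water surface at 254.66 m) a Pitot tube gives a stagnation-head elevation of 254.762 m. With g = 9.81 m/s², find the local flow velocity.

v ≈ 1.41 m/s

Near the bed, under hydrostatic conditions, the piezometric head (z + ψ) equals the free-surface elevation, 254.66 m.
Velocity head = total − piezometric = 254.762 − 254.66 = 0.102 m.
v = √(2g·h_v) = √(2 × 9.81 × 0.102) = 1.41 m/s.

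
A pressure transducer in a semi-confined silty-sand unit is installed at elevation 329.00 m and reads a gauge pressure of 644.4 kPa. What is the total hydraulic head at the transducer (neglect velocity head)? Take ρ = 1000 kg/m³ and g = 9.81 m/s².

ψ = P/(ρg) = 644.4×1000 / (1000 × 9.81) = 65.69 m.
h = z + ψ = 329.00 + 65.69 = 394.69 m.

h ≈ 394.69 m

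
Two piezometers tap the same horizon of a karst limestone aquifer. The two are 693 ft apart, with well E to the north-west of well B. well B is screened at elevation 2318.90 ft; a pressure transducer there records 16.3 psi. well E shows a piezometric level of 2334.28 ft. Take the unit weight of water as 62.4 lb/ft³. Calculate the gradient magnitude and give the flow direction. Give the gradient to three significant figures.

i ≈ 0.0321; groundwater flows toward the north-west

Pressure head at well B: ψ = 144·P/γ = 144 × 16.3 / 62.4 = 37.62 ft.
Total head at well B: h = z + ψ = 2318.90 + 37.62 = 2356.52 ft.
Total head at well E: h = 2334.28 ft (water level in the piezometer is the total head).
Head difference: h(well B) − h(well E) = 2356.52 − 2334.28 = 22.24 ft.
Hydraulic gradient: i = |Δh| / L = 22.24 / 693 = 0.0321.
Flow is from higher to lower head: from well B toward well E, i.e. toward the north-west.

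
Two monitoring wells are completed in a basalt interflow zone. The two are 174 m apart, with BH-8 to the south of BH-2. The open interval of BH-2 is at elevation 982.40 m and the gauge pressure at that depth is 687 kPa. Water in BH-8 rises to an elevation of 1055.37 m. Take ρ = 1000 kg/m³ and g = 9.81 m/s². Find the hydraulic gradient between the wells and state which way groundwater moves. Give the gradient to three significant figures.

Pressure head at BH-2: ψ = P/(ρg) = 687×1000 / (1000 × 9.81) = 70.03 m.
Total head at BH-2: h = z + ψ = 982.40 + 70.03 = 1052.43 m.
Total head at BH-8: h = 1055.37 m (water level in the piezometer is the total head).
Head difference: h(BH-2) − h(BH-8) = 1052.43 − 1055.37 = -2.94 m.
Hydraulic gradient: i = |Δh| / L = 2.94 / 174 = 0.0169.
Flow is from higher to lower head: from BH-8 toward BH-2, i.e. toward the north.

i ≈ 0.0169; groundwater flows toward the north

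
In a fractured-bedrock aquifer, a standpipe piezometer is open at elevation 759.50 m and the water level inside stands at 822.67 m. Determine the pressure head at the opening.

Total head h = 822.67 m (the water-surface elevation in the piezometer).
Pressure head ψ = h − z = 822.67 − 759.50 = 63.17 m.

ψ ≈ 63.17 m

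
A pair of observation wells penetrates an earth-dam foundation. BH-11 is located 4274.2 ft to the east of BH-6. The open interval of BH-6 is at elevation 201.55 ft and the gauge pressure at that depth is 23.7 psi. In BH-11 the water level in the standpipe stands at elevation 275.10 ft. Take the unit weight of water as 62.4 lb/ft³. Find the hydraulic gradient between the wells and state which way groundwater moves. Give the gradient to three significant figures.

i ≈ 0.00441; groundwater flows toward the west

Pressure head at BH-6: ψ = 144·P/γ = 144 × 23.7 / 62.4 = 54.69 ft.
Total head at BH-6: h = z + ψ = 201.55 + 54.69 = 256.24 ft.
Total head at BH-11: h = 275.10 ft (water level in the piezometer is the total head).
Head difference: h(BH-6) − h(BH-11) = 256.24 − 275.10 = -18.86 ft.
Hydraulic gradient: i = |Δh| / L = 18.86 / 4274.2 = 0.00441.
Flow is from higher to lower head: from BH-11 toward BH-6, i.e. toward the west.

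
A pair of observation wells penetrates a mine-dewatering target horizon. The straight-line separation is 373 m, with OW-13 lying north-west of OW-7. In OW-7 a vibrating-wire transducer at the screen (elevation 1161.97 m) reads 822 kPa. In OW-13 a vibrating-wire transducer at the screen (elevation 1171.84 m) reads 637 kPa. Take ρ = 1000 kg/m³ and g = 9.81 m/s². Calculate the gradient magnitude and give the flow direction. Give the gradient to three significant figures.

i ≈ 0.0241; groundwater flows toward the north-west

Pressure head at OW-7: ψ = P/(ρg) = 822×1000 / (1000 × 9.81) = 83.79 m.
Total head at OW-7: h = z + ψ = 1161.97 + 83.79 = 1245.76 m.
Pressure head at OW-13: ψ = P/(ρg) = 637×1000 / (1000 × 9.81) = 64.93 m.
Total head at OW-13: h = z + ψ = 1171.84 + 64.93 = 1236.77 m.
Head difference: h(OW-7) − h(OW-13) = 1245.76 − 1236.77 = 8.99 m.
Hydraulic gradient: i = |Δh| / L = 8.99 / 373 = 0.0241.
Flow is from higher to lower head: from OW-7 toward OW-13, i.e. toward the north-west.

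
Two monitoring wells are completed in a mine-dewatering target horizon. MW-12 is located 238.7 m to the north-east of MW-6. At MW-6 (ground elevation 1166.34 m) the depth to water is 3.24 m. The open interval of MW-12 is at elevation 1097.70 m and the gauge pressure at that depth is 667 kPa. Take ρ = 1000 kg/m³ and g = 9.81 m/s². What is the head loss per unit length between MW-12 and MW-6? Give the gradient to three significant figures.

Total head at MW-6: h = 1166.34 − 3.24 = 1163.10 m.
Pressure head at MW-12: ψ = P/(ρg) = 667×1000 / (1000 × 9.81) = 67.99 m.
Total head at MW-12: h = z + ψ = 1097.70 + 67.99 = 1165.69 m.
Head difference: h(MW-6) − h(MW-12) = 1163.10 − 1165.69 = -2.59 m.
Hydraulic gradient: i = |Δh| / L = 2.59 / 238.7 = 0.0109.

i ≈ 0.0109 m/m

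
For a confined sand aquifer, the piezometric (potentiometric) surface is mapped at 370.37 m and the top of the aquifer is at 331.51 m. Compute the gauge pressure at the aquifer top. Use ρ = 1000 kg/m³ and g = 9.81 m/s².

Pressure head at the aquifer top: ψ = h − z = 370.37 − 331.51 = 38.86 m.
P = ρgψ = 1000 × 9.81 × 38.86 = 381217 Pa ≈ 381 kPa.

P ≈ 381 kPa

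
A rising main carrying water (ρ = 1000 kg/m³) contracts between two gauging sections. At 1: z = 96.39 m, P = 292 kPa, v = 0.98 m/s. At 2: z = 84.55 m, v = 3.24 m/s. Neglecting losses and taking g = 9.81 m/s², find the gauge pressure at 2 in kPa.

Pressure head at 1: ψ₁ = P₁/(ρg) = 292×1000 / (1000 × 9.81) = 29.77 m.
Velocity heads: v₁²/2g = 0.98²/19.62 = 0.049 m; v₂²/2g = 3.24²/19.62 = 0.535 m.
Total head H = z₁ + ψ₁ + v₁²/2g = 96.39 + 29.77 + 0.049 = 126.21 m.
ψ₂ = H − z₂ − v₂²/2g = 126.21 − 84.55 − 0.535 = 41.12 m.
P₂ = ρgψ₂ = 1000 × 9.81 × 41.12 ≈ 403 kPa.

P₂ ≈ 403 kPa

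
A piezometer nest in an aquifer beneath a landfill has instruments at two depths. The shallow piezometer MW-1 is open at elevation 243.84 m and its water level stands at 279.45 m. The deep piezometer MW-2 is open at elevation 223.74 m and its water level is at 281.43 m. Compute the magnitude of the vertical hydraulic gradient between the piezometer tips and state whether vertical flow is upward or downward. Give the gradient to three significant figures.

Total head at MW-1: h = 279.45 m (water level in the standpipe).
Total head at MW-2: h = 281.43 m.
Δh = h(MW-1) − h(MW-2) = 279.45 − 281.43 = -1.98 m.
Vertical separation Δz = 243.84 − 223.74 = 20.10 m.
|i_v| = |Δh| / Δz = 1.98 / 20.10 = 0.0985.
Head is higher in the deep piezometer, so vertical flow is upward (discharge condition).

|i_v| ≈ 0.0985; vertical flow is upward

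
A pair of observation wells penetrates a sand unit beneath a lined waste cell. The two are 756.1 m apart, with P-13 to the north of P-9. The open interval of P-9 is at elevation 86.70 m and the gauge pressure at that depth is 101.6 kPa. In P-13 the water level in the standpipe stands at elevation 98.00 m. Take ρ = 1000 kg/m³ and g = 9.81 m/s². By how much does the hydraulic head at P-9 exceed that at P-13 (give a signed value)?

Pressure head at P-9: ψ = P/(ρg) = 101.6×1000 / (1000 × 9.81) = 10.36 m.
Total head at P-9: h = z + ψ = 86.70 + 10.36 = 97.06 m.
Total head at P-13: h = 98.00 m (water level in the piezometer is the total head).
Head difference: h(P-9) − h(P-13) = 97.06 − 98.00 = -0.94 m.

Δh ≈ -0.94 m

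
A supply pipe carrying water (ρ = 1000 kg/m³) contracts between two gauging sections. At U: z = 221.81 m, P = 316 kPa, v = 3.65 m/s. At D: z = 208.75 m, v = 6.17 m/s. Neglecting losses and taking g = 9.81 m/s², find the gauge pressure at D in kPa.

Pressure head at U: ψ₁ = P₁/(ρg) = 316×1000 / (1000 × 9.81) = 32.21 m.
Velocity heads: v₁²/2g = 3.65²/19.62 = 0.679 m; v₂²/2g = 6.17²/19.62 = 1.940 m.
Total head H = z₁ + ψ₁ + v₁²/2g = 221.81 + 32.21 + 0.679 = 254.70 m.
ψ₂ = H − z₂ − v₂²/2g = 254.70 − 208.75 − 1.940 = 44.01 m.
P₂ = ρgψ₂ = 1000 × 9.81 × 44.01 ≈ 432 kPa.

P₂ ≈ 432 kPa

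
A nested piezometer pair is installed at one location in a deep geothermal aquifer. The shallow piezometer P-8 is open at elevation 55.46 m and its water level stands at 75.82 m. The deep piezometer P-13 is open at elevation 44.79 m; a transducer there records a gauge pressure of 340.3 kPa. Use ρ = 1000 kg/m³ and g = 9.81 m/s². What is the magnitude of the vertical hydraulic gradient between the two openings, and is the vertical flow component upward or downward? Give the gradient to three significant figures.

|i_v| ≈ 0.343; vertical flow is upward

Total head at P-8: h = 75.82 m (water level in the standpipe).
Pressure head at P-13: ψ = P/(ρg) = 340.3×1000 / (1000 × 9.81) = 34.69 m.
Total head at P-13: h = z + ψ = 44.79 + 34.69 = 79.48 m.
Δh = h(P-8) − h(P-13) = 75.82 − 79.48 = -3.66 m.
Vertical separation Δz = 55.46 − 44.79 = 10.67 m.
|i_v| = |Δh| / Δz = 3.66 / 10.67 = 0.343.
Head is higher in the deep piezometer, so vertical flow is upward (discharge condition).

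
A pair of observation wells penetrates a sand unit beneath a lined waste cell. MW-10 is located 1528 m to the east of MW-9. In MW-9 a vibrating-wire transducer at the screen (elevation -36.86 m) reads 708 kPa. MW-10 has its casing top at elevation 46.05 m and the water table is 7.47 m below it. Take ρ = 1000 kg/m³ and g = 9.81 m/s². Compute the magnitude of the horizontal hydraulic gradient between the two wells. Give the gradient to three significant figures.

i ≈ 0.00214

Pressure head at MW-9: ψ = P/(ρg) = 708×1000 / (1000 × 9.81) = 72.17 m.
Total head at MW-9: h = z + ψ = -36.86 + 72.17 = 35.31 m.
Total head at MW-10: h = 46.05 − 7.47 = 38.58 m.
Head difference: h(MW-9) − h(MW-10) = 35.31 − 38.58 = -3.27 m.
Hydraulic gradient: i = |Δh| / L = 3.27 / 1528 = 0.00214.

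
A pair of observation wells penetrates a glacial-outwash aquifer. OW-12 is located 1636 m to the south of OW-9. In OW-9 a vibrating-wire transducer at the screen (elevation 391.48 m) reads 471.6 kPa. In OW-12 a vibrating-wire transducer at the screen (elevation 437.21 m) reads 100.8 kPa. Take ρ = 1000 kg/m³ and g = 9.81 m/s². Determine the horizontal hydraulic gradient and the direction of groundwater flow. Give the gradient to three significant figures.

i ≈ 0.00485; groundwater flows toward the north

Pressure head at OW-9: ψ = P/(ρg) = 471.6×1000 / (1000 × 9.81) = 48.07 m.
Total head at OW-9: h = z + ψ = 391.48 + 48.07 = 439.55 m.
Pressure head at OW-12: ψ = P/(ρg) = 100.8×1000 / (1000 × 9.81) = 10.28 m.
Total head at OW-12: h = z + ψ = 437.21 + 10.28 = 447.49 m.
Head difference: h(OW-9) − h(OW-12) = 439.55 − 447.49 = -7.94 m.
Hydraulic gradient: i = |Δh| / L = 7.94 / 1636 = 0.00485.
Flow is from higher to lower head: from OW-12 toward OW-9, i.e. toward the north.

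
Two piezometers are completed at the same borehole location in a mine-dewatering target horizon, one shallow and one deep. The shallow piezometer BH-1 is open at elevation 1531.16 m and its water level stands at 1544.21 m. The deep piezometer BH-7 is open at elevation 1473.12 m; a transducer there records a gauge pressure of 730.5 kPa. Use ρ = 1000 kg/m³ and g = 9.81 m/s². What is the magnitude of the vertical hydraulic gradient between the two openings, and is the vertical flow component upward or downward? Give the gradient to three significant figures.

|i_v| ≈ 0.0581; vertical flow is upward

Total head at BH-1: h = 1544.21 m (water level in the standpipe).
Pressure head at BH-7: ψ = P/(ρg) = 730.5×1000 / (1000 × 9.81) = 74.46 m.
Total head at BH-7: h = z + ψ = 1473.12 + 74.46 = 1547.58 m.
Δh = h(BH-1) − h(BH-7) = 1544.21 − 1547.58 = -3.37 m.
Vertical separation Δz = 1531.16 − 1473.12 = 58.04 m.
|i_v| = |Δh| / Δz = 3.37 / 58.04 = 0.0581.
Head is higher in the deep piezometer, so vertical flow is upward (discharge condition).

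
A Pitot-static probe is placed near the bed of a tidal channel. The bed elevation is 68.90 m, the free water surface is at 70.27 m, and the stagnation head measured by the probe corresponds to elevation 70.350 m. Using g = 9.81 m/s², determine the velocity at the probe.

Near the bed, under hydrostatic conditions, the piezometric head (z + ψ) equals the free-surface elevation, 70.27 m.
Velocity head = total − piezometric = 70.350 − 70.27 = 0.080 m.
v = √(2g·h_v) = √(2 × 9.81 × 0.080) = 1.25 m/s.

v ≈ 1.25 m/s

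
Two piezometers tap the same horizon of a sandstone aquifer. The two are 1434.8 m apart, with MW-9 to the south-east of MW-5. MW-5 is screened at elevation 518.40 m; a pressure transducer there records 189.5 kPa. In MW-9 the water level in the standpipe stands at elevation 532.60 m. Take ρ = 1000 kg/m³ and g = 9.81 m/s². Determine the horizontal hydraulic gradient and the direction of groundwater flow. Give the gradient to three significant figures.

Pressure head at MW-5: ψ = P/(ρg) = 189.5×1000 / (1000 × 9.81) = 19.32 m.
Total head at MW-5: h = z + ψ = 518.40 + 19.32 = 537.72 m.
Total head at MW-9: h = 532.60 m (water level in the piezometer is the total head).
Head difference: h(MW-5) − h(MW-9) = 537.72 − 532.60 = 5.12 m.
Hydraulic gradient: i = |Δh| / L = 5.12 / 1434.8 = 0.00357.
Flow is from higher to lower head: from MW-5 toward MW-9, i.e. toward the south-east.

i ≈ 0.00357; groundwater flows toward the south-east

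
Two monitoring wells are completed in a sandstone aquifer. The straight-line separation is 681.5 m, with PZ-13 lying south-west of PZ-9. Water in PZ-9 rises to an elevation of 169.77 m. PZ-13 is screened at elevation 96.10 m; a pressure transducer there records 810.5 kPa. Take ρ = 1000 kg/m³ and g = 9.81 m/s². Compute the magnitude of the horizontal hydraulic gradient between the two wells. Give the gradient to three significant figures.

Total head at PZ-9: h = 169.77 m (water level in the piezometer is the total head).
Pressure head at PZ-13: ψ = P/(ρg) = 810.5×1000 / (1000 × 9.81) = 82.62 m.
Total head at PZ-13: h = z + ψ = 96.10 + 82.62 = 178.72 m.
Head difference: h(PZ-9) − h(PZ-13) = 169.77 − 178.72 = -8.95 m.
Hydraulic gradient: i = |Δh| / L = 8.95 / 681.5 = 0.0131.

i ≈ 0.0131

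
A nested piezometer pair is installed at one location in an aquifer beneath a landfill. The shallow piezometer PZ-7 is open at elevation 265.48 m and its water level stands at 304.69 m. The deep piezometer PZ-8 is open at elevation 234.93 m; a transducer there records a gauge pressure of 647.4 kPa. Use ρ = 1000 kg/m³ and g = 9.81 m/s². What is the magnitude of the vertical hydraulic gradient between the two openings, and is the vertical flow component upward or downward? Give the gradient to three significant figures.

Total head at PZ-7: h = 304.69 m (water level in the standpipe).
Pressure head at PZ-8: ψ = P/(ρg) = 647.4×1000 / (1000 × 9.81) = 65.99 m.
Total head at PZ-8: h = z + ψ = 234.93 + 65.99 = 300.92 m.
Δh = h(PZ-7) − h(PZ-8) = 304.69 − 300.92 = 3.77 m.
Vertical separation Δz = 265.48 − 234.93 = 30.55 m.
|i_v| = |Δh| / Δz = 3.77 / 30.55 = 0.123.
Head is higher in the shallow piezometer, so vertical flow is downward (recharge condition).

|i_v| ≈ 0.123; vertical flow is downward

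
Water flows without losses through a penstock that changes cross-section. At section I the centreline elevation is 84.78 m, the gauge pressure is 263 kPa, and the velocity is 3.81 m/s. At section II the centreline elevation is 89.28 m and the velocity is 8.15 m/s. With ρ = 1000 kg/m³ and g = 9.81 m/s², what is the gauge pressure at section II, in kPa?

Pressure head at I: ψ₁ = P₁/(ρg) = 263×1000 / (1000 × 9.81) = 26.81 m.
Velocity heads: v₁²/2g = 3.81²/19.62 = 0.740 m; v₂²/2g = 8.15²/19.62 = 3.385 m.
Total head H = z₁ + ψ₁ + v₁²/2g = 84.78 + 26.81 + 0.740 = 112.33 m.
ψ₂ = H − z₂ − v₂²/2g = 112.33 − 89.28 − 3.385 = 19.66 m.
P₂ = ρgψ₂ = 1000 × 9.81 × 19.66 ≈ 193 kPa.

P₂ ≈ 193 kPa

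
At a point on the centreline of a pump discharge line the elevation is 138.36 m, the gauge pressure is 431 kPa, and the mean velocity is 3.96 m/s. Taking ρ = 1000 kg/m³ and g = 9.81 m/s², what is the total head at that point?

h ≈ 183.09 m

Pressure head ψ = P/(ρg) = 431×1000 / (1000 × 9.81) = 43.93 m.
Velocity head = v²/(2g) = 3.96² / (2 × 9.81) = 0.799 m.
h = z + ψ + v²/(2g) = 138.36 + 43.93 + 0.799 = 183.09 m.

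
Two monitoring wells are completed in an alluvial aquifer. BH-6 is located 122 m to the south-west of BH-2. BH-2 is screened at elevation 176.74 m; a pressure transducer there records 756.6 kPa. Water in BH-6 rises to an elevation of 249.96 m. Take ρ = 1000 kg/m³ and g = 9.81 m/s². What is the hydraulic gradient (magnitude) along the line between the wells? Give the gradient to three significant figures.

Pressure head at BH-2: ψ = P/(ρg) = 756.6×1000 / (1000 × 9.81) = 77.13 m.
Total head at BH-2: h = z + ψ = 176.74 + 77.13 = 253.87 m.
Total head at BH-6: h = 249.96 m (water level in the piezometer is the total head).
Head difference: h(BH-2) − h(BH-6) = 253.87 − 249.96 = 3.91 m.
Hydraulic gradient: i = |Δh| / L = 3.91 / 122 = 0.0320.

i ≈ 0.0320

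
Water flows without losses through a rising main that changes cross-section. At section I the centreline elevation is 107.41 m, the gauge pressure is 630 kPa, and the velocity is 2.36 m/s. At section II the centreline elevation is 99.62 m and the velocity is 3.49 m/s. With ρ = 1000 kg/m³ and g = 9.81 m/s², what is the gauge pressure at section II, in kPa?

P₂ ≈ 703 kPa

Pressure head at I: ψ₁ = P₁/(ρg) = 630×1000 / (1000 × 9.81) = 64.22 m.
Velocity heads: v₁²/2g = 2.36²/19.62 = 0.284 m; v₂²/2g = 3.49²/19.62 = 0.621 m.
Total head H = z₁ + ψ₁ + v₁²/2g = 107.41 + 64.22 + 0.284 = 171.91 m.
ψ₂ = H − z₂ − v₂²/2g = 171.91 − 99.62 − 0.621 = 71.67 m.
P₂ = ρgψ₂ = 1000 × 9.81 × 71.67 ≈ 703 kPa.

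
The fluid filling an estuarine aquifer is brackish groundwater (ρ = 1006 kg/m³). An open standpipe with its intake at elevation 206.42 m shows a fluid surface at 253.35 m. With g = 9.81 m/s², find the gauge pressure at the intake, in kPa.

P ≈ 463 kPa

Pressure head ψ = h − z = 253.35 − 206.42 = 46.93 m.
P = ρgψ = 1006 × 9.81 × 46.93 = 463146 Pa ≈ 463 kPa.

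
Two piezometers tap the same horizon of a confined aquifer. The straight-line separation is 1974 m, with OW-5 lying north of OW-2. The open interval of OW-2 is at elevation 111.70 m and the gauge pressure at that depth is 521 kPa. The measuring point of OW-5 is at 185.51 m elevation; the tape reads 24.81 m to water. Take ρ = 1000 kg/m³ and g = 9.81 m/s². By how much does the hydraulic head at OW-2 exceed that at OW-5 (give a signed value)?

Pressure head at OW-2: ψ = P/(ρg) = 521×1000 / (1000 × 9.81) = 53.11 m.
Total head at OW-2: h = z + ψ = 111.70 + 53.11 = 164.81 m.
Total head at OW-5: h = 185.51 − 24.81 = 160.70 m.
Head difference: h(OW-2) − h(OW-5) = 164.81 − 160.70 = 4.11 m.

Δh ≈ 4.11 m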